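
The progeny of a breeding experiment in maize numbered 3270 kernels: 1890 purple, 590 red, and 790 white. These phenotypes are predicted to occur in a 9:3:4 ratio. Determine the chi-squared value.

Under the 9:3:4 hypothesis (Σ ratio = 16, N = 3270):
  purple: 3270 × 9/16 = 1839.375
  red: 3270 × 3/16 = 613.125
  white: 3270 × 4/16 = 817.5
χ² = Σ (O − E)² / E
  purple: (1890 − 1839.375)² / 1839.375 = 1.3933
  red: (590 − 613.125)² / 613.125 = 0.8722
  white: (790 − 817.5)² / 817.5 = 0.9251
χ² = 1.3933 + 0.8722 + 0.9251 = 3.1906 ≈ 3.191

3.191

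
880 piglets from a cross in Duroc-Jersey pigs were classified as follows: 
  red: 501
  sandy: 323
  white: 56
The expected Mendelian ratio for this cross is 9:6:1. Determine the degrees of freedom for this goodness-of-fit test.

2

A goodness-of-fit test with 3 phenotype classes has df = 3 − 1 = 2.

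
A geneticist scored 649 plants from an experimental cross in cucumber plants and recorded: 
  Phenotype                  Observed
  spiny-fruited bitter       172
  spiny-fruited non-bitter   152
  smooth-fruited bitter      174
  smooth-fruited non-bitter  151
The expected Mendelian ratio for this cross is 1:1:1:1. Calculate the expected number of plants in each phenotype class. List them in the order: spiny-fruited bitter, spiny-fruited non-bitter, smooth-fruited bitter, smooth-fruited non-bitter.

Expected counts for N = 649 under a 1:1:1:1 ratio (total parts = 4):
  spiny-fruited bitter: 649 × 1/4 = 162.25
  spiny-fruited non-bitter: 649 × 1/4 = 162.25
  smooth-fruited bitter: 649 × 1/4 = 162.25
  smooth-fruited non-bitter: 649 × 1/4 = 162.25

162.25, 162.25, 162.25, 162.25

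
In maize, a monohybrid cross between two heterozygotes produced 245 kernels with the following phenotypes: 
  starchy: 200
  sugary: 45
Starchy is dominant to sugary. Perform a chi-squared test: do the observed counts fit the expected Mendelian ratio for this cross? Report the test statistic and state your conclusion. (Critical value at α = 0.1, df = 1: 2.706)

For a monohybrid cross between heterozygotes with complete dominance, the expected phenotypic ratio is 3:1.
Under the 3:1 hypothesis (Σ ratio = 4, N = 245):
  starchy: 245 × 3/4 = 183.75
  sugary: 245 × 1/4 = 61.25
χ² = Σ (O − E)² / E
  starchy: (200 − 183.75)² / 183.75 = 1.4371
  sugary: (45 − 61.25)² / 61.25 = 4.3112
χ² = 1.4371 + 4.3112 = 5.7483 ≈ 5.748
Degrees of freedom = 2 − 1 = 1; critical value at α = 0.1 is 2.706.
Since 5.748 > 2.706, we reject the null hypothesis — the data do not fit the 3:1 ratio.

5.748; not consistent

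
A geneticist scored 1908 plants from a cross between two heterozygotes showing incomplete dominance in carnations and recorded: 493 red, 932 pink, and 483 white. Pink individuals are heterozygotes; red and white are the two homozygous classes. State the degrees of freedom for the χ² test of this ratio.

2

With incomplete dominance, a heterozygote × heterozygote cross gives a 1:2:1 phenotypic ratio.
A goodness-of-fit test with 3 phenotype classes has df = 3 − 1 = 2.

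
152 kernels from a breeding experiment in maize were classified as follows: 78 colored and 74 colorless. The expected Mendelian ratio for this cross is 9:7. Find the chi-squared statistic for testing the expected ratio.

The 9:7 ratio has 16 parts, so with N = 152 the expected counts are:
  colored: 152 × 9/16 = 85.5
  colorless: 152 × 7/16 = 66.5
χ² = Σ (O − E)² / E
  colored: (78 − 85.5)² / 85.5 = 0.6579
  colorless: (74 − 66.5)² / 66.5 = 0.8459
χ² = 0.6579 + 0.8459 = 1.5038 ≈ 1.504

1.504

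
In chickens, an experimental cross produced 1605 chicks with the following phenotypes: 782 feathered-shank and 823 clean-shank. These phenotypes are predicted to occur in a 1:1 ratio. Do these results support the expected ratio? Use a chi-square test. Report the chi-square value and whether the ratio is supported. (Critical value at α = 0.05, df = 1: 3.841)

1.047; consistent

Expected counts for N = 1605 under a 1:1 ratio (total parts = 2):
  feathered-shank: 1605 × 1/2 = 802.5
  clean-shank: 1605 × 1/2 = 802.5
χ² = Σ (O − E)² / E
  feathered-shank: (782 − 802.5)² / 802.5 = 0.5237
  clean-shank: (823 − 802.5)² / 802.5 = 0.5237
χ² = 0.5237 + 0.5237 = 1.0474 ≈ 1.047
Degrees of freedom = 2 − 1 = 1; critical value at α = 0.05 is 3.841.
Since 1.047 < 3.841, we fail to reject the null hypothesis — the data are consistent with the 1:1 ratio.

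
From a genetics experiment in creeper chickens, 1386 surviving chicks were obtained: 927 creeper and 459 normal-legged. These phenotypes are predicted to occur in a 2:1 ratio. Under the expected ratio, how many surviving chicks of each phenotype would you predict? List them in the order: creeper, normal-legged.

Under the 2:1 hypothesis (Σ ratio = 3, N = 1386):
  creeper: 1386 × 2/3 = 924
  normal-legged: 1386 × 1/3 = 462

924, 462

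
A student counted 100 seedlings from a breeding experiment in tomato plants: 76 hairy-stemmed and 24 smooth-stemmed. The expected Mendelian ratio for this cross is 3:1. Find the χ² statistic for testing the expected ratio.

The 3:1 ratio has 4 parts, so with N = 100 the expected counts are:
  hairy-stemmed: 100 × 3/4 = 75
  smooth-stemmed: 100 × 1/4 = 25
χ² = Σ (O − E)² / E
  hairy-stemmed: (76 − 75)² / 75 = 0.0133
  smooth-stemmed: (24 − 25)² / 25 = 0.0400
χ² = 0.0133 + 0.0400 = 0.0533 ≈ 0.053

0.053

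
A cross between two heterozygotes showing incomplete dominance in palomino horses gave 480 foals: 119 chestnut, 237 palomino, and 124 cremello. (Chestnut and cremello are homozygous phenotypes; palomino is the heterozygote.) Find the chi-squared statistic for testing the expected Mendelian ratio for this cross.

0.179

With incomplete dominance, a heterozygote × heterozygote cross gives a 1:2:1 phenotypic ratio.
Total ratio parts = 4. Expected numbers out of 480:
  chestnut: 480 × 1/4 = 120
  palomino: 480 × 2/4 = 240
  cremello: 480 × 1/4 = 120
χ² = Σ (O − E)² / E
  chestnut: (119 − 120)² / 120 = 0.0083
  palomino: (237 − 240)² / 240 = 0.0375
  cremello: (124 − 120)² / 120 = 0.1333
χ² = 0.0083 + 0.0375 + 0.1333 = 0.1791 ≈ 0.179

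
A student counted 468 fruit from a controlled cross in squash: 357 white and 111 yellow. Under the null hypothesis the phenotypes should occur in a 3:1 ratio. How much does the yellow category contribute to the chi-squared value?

0.308

Expected counts for N = 468 under a 3:1 ratio (total parts = 4):
  white: 468 × 3/4 = 351
  yellow: 468 × 1/4 = 117
Contribution of yellow: (111 − 117)² / 117 = 0.3077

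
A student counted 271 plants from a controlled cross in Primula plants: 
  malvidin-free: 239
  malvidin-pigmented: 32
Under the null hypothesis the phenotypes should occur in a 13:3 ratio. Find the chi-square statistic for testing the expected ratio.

8.572

Under the 13:3 hypothesis (Σ ratio = 16, N = 271):
  malvidin-free: 271 × 13/16 = 220.1875
  malvidin-pigmented: 271 × 3/16 = 50.8125
χ² = Σ (O − E)² / E
  malvidin-free: (239 − 220.1875)² / 220.1875 = 1.6073
  malvidin-pigmented: (32 − 50.8125)² / 50.8125 = 6.9650
χ² = 1.6073 + 6.9650 = 8.5723 ≈ 8.572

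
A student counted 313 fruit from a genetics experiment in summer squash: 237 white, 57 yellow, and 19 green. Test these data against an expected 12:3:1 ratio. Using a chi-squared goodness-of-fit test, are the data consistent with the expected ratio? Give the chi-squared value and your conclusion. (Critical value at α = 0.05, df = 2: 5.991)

Total ratio parts = 16. Expected numbers out of 313:
  white: 313 × 12/16 = 234.75
  yellow: 313 × 3/16 = 58.6875
  green: 313 × 1/16 = 19.5625
χ² = Σ (O − E)² / E
  white: (237 − 234.75)² / 234.75 = 0.0216
  yellow: (57 − 58.6875)² / 58.6875 = 0.0485
  green: (19 − 19.5625)² / 19.5625 = 0.0162
χ² = 0.0216 + 0.0485 + 0.0162 = 0.0863 ≈ 0.086
Degrees of freedom = 3 − 1 = 2; critical value at α = 0.05 is 5.991.
Since 0.086 < 5.991, we fail to reject the null hypothesis — the data are consistent with the 12:3:1 ratio.

0.086; consistent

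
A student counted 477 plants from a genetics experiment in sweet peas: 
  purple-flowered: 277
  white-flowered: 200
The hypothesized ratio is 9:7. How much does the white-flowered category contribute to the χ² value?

0.362

Total ratio parts = 16. Expected numbers out of 477:
  purple-flowered: 477 × 9/16 = 268.3125
  white-flowered: 477 × 7/16 = 208.6875
Contribution of white-flowered: (200 − 208.6875)² / 208.6875 = 0.3617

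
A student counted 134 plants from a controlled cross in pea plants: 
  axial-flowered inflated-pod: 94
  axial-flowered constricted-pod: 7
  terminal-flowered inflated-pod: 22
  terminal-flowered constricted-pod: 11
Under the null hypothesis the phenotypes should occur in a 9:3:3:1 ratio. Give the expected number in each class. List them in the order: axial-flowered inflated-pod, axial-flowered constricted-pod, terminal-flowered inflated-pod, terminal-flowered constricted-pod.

The 9:3:3:1 ratio has 16 parts, so with N = 134 the expected counts are:
  axial-flowered inflated-pod: 134 × 9/16 = 75.375
  axial-flowered constricted-pod: 134 × 3/16 = 25.125
  terminal-flowered inflated-pod: 134 × 3/16 = 25.125
  terminal-flowered constricted-pod: 134 × 1/16 = 8.375

75.375, 25.125, 25.125, 8.375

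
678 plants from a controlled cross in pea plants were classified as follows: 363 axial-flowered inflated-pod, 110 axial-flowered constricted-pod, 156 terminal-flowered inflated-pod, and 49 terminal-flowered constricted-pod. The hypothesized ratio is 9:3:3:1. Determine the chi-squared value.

Under the 9:3:3:1 hypothesis (Σ ratio = 16, N = 678):
  axial-flowered inflated-pod: 678 × 9/16 = 381.375
  axial-flowered constricted-pod: 678 × 3/16 = 127.125
  terminal-flowered inflated-pod: 678 × 3/16 = 127.125
  terminal-flowered constricted-pod: 678 × 1/16 = 42.375
χ² = Σ (O − E)² / E
  axial-flowered inflated-pod: (363 − 381.375)² / 381.375 = 0.8853
  axial-flowered constricted-pod: (110 − 127.125)² / 127.125 = 2.3069
  terminal-flowered inflated-pod: (156 − 127.125)² / 127.125 = 6.5586
  terminal-flowered constricted-pod: (49 − 42.375)² / 42.375 = 1.0358
χ² = 0.8853 + 2.3069 + 6.5586 + 1.0358 = 10.7866 ≈ 10.787

10.787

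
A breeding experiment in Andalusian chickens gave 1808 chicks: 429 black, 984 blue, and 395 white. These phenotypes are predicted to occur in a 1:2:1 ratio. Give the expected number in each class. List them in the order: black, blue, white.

Total ratio parts = 4. Expected numbers out of 1808:
  black: 1808 × 1/4 = 452
  blue: 1808 × 2/4 = 904
  white: 1808 × 1/4 = 452

452, 904, 452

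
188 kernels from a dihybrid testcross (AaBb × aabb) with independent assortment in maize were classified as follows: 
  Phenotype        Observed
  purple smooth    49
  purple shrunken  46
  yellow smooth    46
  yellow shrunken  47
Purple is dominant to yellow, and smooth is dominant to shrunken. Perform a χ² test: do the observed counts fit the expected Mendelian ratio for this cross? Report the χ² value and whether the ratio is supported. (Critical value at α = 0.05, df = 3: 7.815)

0.128; consistent

A dihybrid testcross with independent assortment gives a 1:1:1:1 ratio.
Under the 1:1:1:1 hypothesis (Σ ratio = 4, N = 188):
  purple smooth: 188 × 1/4 = 47
  purple shrunken: 188 × 1/4 = 47
  yellow smooth: 188 × 1/4 = 47
  yellow shrunken: 188 × 1/4 = 47
χ² = Σ (O − E)² / E
  purple smooth: (49 − 47)² / 47 = 0.0851
  purple shrunken: (46 − 47)² / 47 = 0.0213
  yellow smooth: (46 − 47)² / 47 = 0.0213
  yellow shrunken: (47 − 47)² / 47 = 0.0000
χ² = 0.0851 + 0.0213 + 0.0213 + 0.0000 = 0.1277 ≈ 0.128
Degrees of freedom = 4 − 1 = 3; critical value at α = 0.05 is 7.815.
Since 0.128 < 7.815, we fail to reject the null hypothesis — the data are consistent with the 1:1:1:1 ratio.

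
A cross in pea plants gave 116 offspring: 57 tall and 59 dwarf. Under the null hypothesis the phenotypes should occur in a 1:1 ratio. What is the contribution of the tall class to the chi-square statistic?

0.017

Total ratio parts = 2. Expected numbers out of 116:
  tall: 116 × 1/2 = 58
  dwarf: 116 × 1/2 = 58
Contribution of tall: (57 − 58)² / 58 = 0.0172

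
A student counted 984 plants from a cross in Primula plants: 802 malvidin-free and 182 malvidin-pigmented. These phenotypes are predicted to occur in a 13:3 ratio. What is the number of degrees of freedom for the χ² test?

1

A goodness-of-fit test with 2 phenotype classes has df = 2 − 1 = 1.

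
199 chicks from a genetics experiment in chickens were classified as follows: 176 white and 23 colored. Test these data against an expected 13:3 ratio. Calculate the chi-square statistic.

6.757

Total ratio parts = 16. Expected numbers out of 199:
  white: 199 × 13/16 = 161.6875
  colored: 199 × 3/16 = 37.3125
χ² = Σ (O − E)² / E
  white: (176 − 161.6875)² / 161.6875 = 1.2669
  colored: (23 − 37.3125)² / 37.3125 = 5.4901
χ² = 1.2669 + 5.4901 = 6.757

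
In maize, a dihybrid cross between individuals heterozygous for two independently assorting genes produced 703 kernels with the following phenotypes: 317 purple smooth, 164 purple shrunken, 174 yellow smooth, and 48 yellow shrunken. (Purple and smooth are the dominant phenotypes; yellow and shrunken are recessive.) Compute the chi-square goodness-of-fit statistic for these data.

37.297

A dihybrid F₂ with independent assortment and complete dominance at both loci gives a 9:3:3:1 phenotypic ratio.
The 9:3:3:1 ratio has 16 parts, so with N = 703 the expected counts are:
  purple smooth: 703 × 9/16 = 395.4375
  purple shrunken: 703 × 3/16 = 131.8125
  yellow smooth: 703 × 3/16 = 131.8125
  yellow shrunken: 703 × 1/16 = 43.9375
χ² = Σ (O − E)² / E
  purple smooth: (317 − 395.4375)² / 395.4375 = 15.5586
  purple shrunken: (164 − 131.8125)² / 131.8125 = 7.8599
  yellow smooth: (174 − 131.8125)² / 131.8125 = 13.5024
  yellow shrunken: (48 − 43.9375)² / 43.9375 = 0.3756
χ² = 15.5586 + 7.8599 + 13.5024 + 0.3756 = 37.2965 ≈ 37.297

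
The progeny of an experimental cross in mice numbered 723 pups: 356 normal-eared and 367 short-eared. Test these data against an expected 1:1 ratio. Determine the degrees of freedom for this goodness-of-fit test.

1

A goodness-of-fit test with 2 phenotype classes has df = 2 − 1 = 1.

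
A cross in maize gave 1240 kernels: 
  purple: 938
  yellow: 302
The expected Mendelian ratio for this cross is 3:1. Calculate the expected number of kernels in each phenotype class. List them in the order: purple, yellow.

Total ratio parts = 4. Expected numbers out of 1240:
  purple: 1240 × 3/4 = 930
  yellow: 1240 × 1/4 = 310

930, 310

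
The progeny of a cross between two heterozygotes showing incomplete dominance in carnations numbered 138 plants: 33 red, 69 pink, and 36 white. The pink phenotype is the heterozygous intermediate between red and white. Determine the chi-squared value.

With incomplete dominance, a heterozygote × heterozygote cross gives a 1:2:1 phenotypic ratio.
Under the 1:2:1 hypothesis (Σ ratio = 4, N = 138):
  red: 138 × 1/4 = 34.5
  pink: 138 × 2/4 = 69
  white: 138 × 1/4 = 34.5
χ² = Σ (O − E)² / E
  red: (33 − 34.5)² / 34.5 = 0.0652
  pink: (69 − 69)² / 69 = 0.0000
  white: (36 − 34.5)² / 34.5 = 0.0652
χ² = 0.0652 + 0.0000 + 0.0652 = 0.1304 ≈ 0.130

0.130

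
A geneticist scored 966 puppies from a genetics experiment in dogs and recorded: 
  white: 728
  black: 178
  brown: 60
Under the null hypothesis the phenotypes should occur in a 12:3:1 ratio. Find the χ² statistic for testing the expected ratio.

Under the 12:3:1 hypothesis (Σ ratio = 16, N = 966):
  white: 966 × 12/16 = 724.5
  black: 966 × 3/16 = 181.125
  brown: 966 × 1/16 = 60.375
χ² = Σ (O − E)² / E
  white: (728 − 724.5)² / 724.5 = 0.0169
  black: (178 − 181.125)² / 181.125 = 0.0539
  brown: (60 − 60.375)² / 60.375 = 0.0023
χ² = 0.0169 + 0.0539 + 0.0023 = 0.0731 ≈ 0.073

0.073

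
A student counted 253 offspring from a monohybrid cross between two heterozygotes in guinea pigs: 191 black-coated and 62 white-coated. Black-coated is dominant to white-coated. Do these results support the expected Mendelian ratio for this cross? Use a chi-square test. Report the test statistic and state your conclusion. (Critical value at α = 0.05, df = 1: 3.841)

0.033; consistent

For a monohybrid cross between heterozygotes with complete dominance, the expected phenotypic ratio is 3:1.
The 3:1 ratio has 4 parts, so with N = 253 the expected counts are:
  black-coated: 253 × 3/4 = 189.75
  white-coated: 253 × 1/4 = 63.25
χ² = Σ (O − E)² / E
  black-coated: (191 − 189.75)² / 189.75 = 0.0082
  white-coated: (62 − 63.25)² / 63.25 = 0.0247
χ² = 0.0082 + 0.0247 = 0.0329 ≈ 0.033
Degrees of freedom = 2 − 1 = 1; critical value at α = 0.05 is 3.841.
Since 0.033 < 3.841, we fail to reject the null hypothesis — the data are consistent with the 3:1 ratio.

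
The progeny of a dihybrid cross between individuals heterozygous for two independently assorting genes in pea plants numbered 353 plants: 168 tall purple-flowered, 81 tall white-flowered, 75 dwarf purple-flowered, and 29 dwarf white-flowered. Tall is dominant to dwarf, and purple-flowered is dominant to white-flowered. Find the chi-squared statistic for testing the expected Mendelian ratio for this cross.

11.374

A dihybrid F₂ with independent assortment and complete dominance at both loci gives a 9:3:3:1 phenotypic ratio.
The 9:3:3:1 ratio has 16 parts, so with N = 353 the expected counts are:
  tall purple-flowered: 353 × 9/16 = 198.5625
  tall white-flowered: 353 × 3/16 = 66.1875
  dwarf purple-flowered: 353 × 3/16 = 66.1875
  dwarf white-flowered: 353 × 1/16 = 22.0625
χ² = Σ (O − E)² / E
  tall purple-flowered: (168 − 198.5625)² / 198.5625 = 4.7041
  tall white-flowered: (81 − 66.1875)² / 66.1875 = 3.3150
  dwarf purple-flowered: (75 − 66.1875)² / 66.1875 = 1.1733
  dwarf white-flowered: (29 − 22.0625)² / 22.0625 = 2.1815
χ² = 4.7041 + 3.3150 + 1.1733 + 2.1815 = 11.3739 ≈ 11.374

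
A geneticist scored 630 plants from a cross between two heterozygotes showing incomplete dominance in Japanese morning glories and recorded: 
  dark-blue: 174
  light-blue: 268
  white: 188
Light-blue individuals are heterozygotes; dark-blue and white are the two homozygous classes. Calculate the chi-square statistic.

14.648

With incomplete dominance, a heterozygote × heterozygote cross gives a 1:2:1 phenotypic ratio.
The 1:2:1 ratio has 4 parts, so with N = 630 the expected counts are:
  dark-blue: 630 × 1/4 = 157.5
  light-blue: 630 × 2/4 = 315
  white: 630 × 1/4 = 157.5
χ² = Σ (O − E)² / E
  dark-blue: (174 − 157.5)² / 157.5 = 1.7286
  light-blue: (268 − 315)² / 315 = 7.0127
  white: (188 − 157.5)² / 157.5 = 5.9063
χ² = 1.7286 + 7.0127 + 5.9063 = 14.6476 ≈ 14.648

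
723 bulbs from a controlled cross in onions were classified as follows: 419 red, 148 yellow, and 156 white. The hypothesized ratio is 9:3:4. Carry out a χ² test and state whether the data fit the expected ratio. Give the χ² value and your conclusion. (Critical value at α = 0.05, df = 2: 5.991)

The 9:3:4 ratio has 16 parts, so with N = 723 the expected counts are:
  red: 723 × 9/16 = 406.6875
  yellow: 723 × 3/16 = 135.5625
  white: 723 × 4/16 = 180.75
χ² = Σ (O − E)² / E
  red: (419 − 406.6875)² / 406.6875 = 0.3728
  yellow: (148 − 135.5625)² / 135.5625 = 1.1411
  white: (156 − 180.75)² / 180.75 = 3.3890
χ² = 0.3728 + 1.1411 + 3.3890 = 4.9029 ≈ 4.903
Degrees of freedom = 3 − 1 = 2; critical value at α = 0.05 is 5.991.
Since 4.903 < 5.991, we fail to reject the null hypothesis — the data are consistent with the 9:3:4 ratio.

4.903; consistent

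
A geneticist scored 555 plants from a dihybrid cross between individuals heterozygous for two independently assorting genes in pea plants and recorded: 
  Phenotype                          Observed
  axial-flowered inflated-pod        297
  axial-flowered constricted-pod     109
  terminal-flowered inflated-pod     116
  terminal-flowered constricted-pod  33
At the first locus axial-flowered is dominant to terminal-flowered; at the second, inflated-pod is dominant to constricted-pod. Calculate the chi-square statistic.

A dihybrid F₂ with independent assortment and complete dominance at both loci gives a 9:3:3:1 phenotypic ratio.
Expected counts for N = 555 under a 9:3:3:1 ratio (total parts = 16):
  axial-flowered inflated-pod: 555 × 9/16 = 312.1875
  axial-flowered constricted-pod: 555 × 3/16 = 104.0625
  terminal-flowered inflated-pod: 555 × 3/16 = 104.0625
  terminal-flowered constricted-pod: 555 × 1/16 = 34.6875
χ² = Σ (O − E)² / E
  axial-flowered inflated-pod: (297 − 312.1875)² / 312.1875 = 0.7389
  axial-flowered constricted-pod: (109 − 104.0625)² / 104.0625 = 0.2343
  terminal-flowered inflated-pod: (116 − 104.0625)² / 104.0625 = 1.3694
  terminal-flowered constricted-pod: (33 − 34.6875)² / 34.6875 = 0.0821
χ² = 0.7389 + 0.2343 + 1.3694 + 0.0821 = 2.4247 ≈ 2.425

2.425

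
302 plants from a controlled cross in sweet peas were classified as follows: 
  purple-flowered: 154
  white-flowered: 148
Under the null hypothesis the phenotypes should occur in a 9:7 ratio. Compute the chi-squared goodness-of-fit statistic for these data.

3.391

Under the 9:7 hypothesis (Σ ratio = 16, N = 302):
  purple-flowered: 302 × 9/16 = 169.875
  white-flowered: 302 × 7/16 = 132.125
χ² = Σ (O − E)² / E
  purple-flowered: (154 − 169.875)² / 169.875 = 1.4835
  white-flowered: (148 − 132.125)² / 132.125 = 1.9074
χ² = 1.4835 + 1.9074 = 3.3909 ≈ 3.391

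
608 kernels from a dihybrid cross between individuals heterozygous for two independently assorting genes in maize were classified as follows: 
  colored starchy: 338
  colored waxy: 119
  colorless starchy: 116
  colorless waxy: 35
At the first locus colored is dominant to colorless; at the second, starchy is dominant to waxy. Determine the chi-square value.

A dihybrid F₂ with independent assortment and complete dominance at both loci gives a 9:3:3:1 phenotypic ratio.
Expected counts for N = 608 under a 9:3:3:1 ratio (total parts = 16):
  colored starchy: 608 × 9/16 = 342
  colored waxy: 608 × 3/16 = 114
  colorless starchy: 608 × 3/16 = 114
  colorless waxy: 608 × 1/16 = 38
χ² = Σ (O − E)² / E
  colored starchy: (338 − 342)² / 342 = 0.0468
  colored waxy: (119 − 114)² / 114 = 0.2193
  colorless starchy: (116 − 114)² / 114 = 0.0351
  colorless waxy: (35 − 38)² / 38 = 0.2368
χ² = 0.0468 + 0.2193 + 0.0351 + 0.2368 = 0.538

0.538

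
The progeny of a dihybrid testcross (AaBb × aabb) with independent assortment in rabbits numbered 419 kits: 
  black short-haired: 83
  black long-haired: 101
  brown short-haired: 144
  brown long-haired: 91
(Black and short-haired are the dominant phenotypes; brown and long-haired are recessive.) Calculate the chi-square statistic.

A dihybrid testcross with independent assortment gives a 1:1:1:1 ratio.
The 1:1:1:1 ratio has 4 parts, so with N = 419 the expected counts are:
  black short-haired: 419 × 1/4 = 104.75
  black long-haired: 419 × 1/4 = 104.75
  brown short-haired: 419 × 1/4 = 104.75
  brown long-haired: 419 × 1/4 = 104.75
χ² = Σ (O − E)² / E
  black short-haired: (83 − 104.75)² / 104.75 = 4.5161
  black long-haired: (101 − 104.75)² / 104.75 = 0.1342
  brown short-haired: (144 − 104.75)² / 104.75 = 14.7070
  brown long-haired: (91 − 104.75)² / 104.75 = 1.8049
χ² = 4.5161 + 0.1342 + 14.7070 + 1.8049 = 21.1622 ≈ 21.162

21.162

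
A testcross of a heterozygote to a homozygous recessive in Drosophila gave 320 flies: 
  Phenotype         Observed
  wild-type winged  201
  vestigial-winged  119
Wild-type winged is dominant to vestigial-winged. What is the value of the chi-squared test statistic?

21.012

A testcross of a heterozygote (Aa × aa) gives a 1:1 phenotypic ratio.
The 1:1 ratio has 2 parts, so with N = 320 the expected counts are:
  wild-type winged: 320 × 1/2 = 160
  vestigial-winged: 320 × 1/2 = 160
χ² = Σ (O − E)² / E
  wild-type winged: (201 − 160)² / 160 = 10.5062
  vestigial-winged: (119 − 160)² / 160 = 10.5062
χ² = 10.5062 + 10.5062 = 21.0124 ≈ 21.012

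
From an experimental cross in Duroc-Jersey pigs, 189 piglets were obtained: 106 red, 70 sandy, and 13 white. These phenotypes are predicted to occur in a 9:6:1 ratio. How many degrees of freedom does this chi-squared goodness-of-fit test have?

A goodness-of-fit test with 3 phenotype classes has df = 3 − 1 = 2.

2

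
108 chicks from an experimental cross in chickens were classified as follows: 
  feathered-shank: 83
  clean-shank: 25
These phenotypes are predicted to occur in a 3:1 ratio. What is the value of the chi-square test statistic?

Expected counts for N = 108 under a 3:1 ratio (total parts = 4):
  feathered-shank: 108 × 3/4 = 81
  clean-shank: 108 × 1/4 = 27
χ² = Σ (O − E)² / E
  feathered-shank: (83 − 81)² / 81 = 0.0494
  clean-shank: (25 − 27)² / 27 = 0.1481
χ² = 0.0494 + 0.1481 = 0.1975 ≈ 0.198

0.198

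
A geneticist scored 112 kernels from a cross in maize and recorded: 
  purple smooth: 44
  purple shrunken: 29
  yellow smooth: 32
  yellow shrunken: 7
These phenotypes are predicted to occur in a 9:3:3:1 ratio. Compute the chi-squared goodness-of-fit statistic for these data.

14.540

Expected counts for N = 112 under a 9:3:3:1 ratio (total parts = 16):
  purple smooth: 112 × 9/16 = 63
  purple shrunken: 112 × 3/16 = 21
  yellow smooth: 112 × 3/16 = 21
  yellow shrunken: 112 × 1/16 = 7
χ² = Σ (O − E)² / E
  purple smooth: (44 − 63)² / 63 = 5.7302
  purple shrunken: (29 − 21)² / 21 = 3.0476
  yellow smooth: (32 − 21)² / 21 = 5.7619
  yellow shrunken: (7 − 7)² / 7 = 0.0000
χ² = 5.7302 + 3.0476 + 5.7619 + 0.0000 = 14.5397 ≈ 14.540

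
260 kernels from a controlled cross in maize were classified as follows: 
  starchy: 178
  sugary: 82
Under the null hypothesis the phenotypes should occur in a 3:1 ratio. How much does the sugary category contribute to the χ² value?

4.446

Total ratio parts = 4. Expected numbers out of 260:
  starchy: 260 × 3/4 = 195
  sugary: 260 × 1/4 = 65
Contribution of sugary: (82 − 65)² / 65 = 4.4462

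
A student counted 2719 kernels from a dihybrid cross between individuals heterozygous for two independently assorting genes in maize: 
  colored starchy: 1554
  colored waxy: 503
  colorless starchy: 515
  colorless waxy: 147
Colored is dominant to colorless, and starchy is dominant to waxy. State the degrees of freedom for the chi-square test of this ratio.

A dihybrid F₂ with independent assortment and complete dominance at both loci gives a 9:3:3:1 phenotypic ratio.
A goodness-of-fit test with 4 phenotype classes has df = 4 − 1 = 3.

3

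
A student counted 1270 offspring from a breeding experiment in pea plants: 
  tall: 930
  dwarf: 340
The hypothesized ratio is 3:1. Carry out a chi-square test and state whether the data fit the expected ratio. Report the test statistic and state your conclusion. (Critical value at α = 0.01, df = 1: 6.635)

2.126; consistent

Under the 3:1 hypothesis (Σ ratio = 4, N = 1270):
  tall: 1270 × 3/4 = 952.5
  dwarf: 1270 × 1/4 = 317.5
χ² = Σ (O − E)² / E
  tall: (930 − 952.5)² / 952.5 = 0.5315
  dwarf: (340 − 317.5)² / 317.5 = 1.5945
χ² = 0.5315 + 1.5945 = 2.126
Degrees of freedom = 2 − 1 = 1; critical value at α = 0.01 is 6.635.
Since 2.126 < 6.635, we fail to reject the null hypothesis — the data are consistent with the 3:1 ratio.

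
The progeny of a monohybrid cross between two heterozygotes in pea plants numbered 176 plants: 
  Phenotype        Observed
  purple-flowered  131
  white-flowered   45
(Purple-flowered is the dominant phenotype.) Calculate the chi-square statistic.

0.030

For a monohybrid cross between heterozygotes with complete dominance, the expected phenotypic ratio is 3:1.
Under the 3:1 hypothesis (Σ ratio = 4, N = 176):
  purple-flowered: 176 × 3/4 = 132
  white-flowered: 176 × 1/4 = 44
χ² = Σ (O − E)² / E
  purple-flowered: (131 − 132)² / 132 = 0.0076
  white-flowered: (45 − 44)² / 44 = 0.0227
χ² = 0.0076 + 0.0227 = 0.0303 ≈ 0.030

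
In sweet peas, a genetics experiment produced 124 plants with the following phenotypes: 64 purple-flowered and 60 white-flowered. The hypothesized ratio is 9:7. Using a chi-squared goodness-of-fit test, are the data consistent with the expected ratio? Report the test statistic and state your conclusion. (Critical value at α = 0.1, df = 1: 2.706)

Under the 9:7 hypothesis (Σ ratio = 16, N = 124):
  purple-flowered: 124 × 9/16 = 69.75
  white-flowered: 124 × 7/16 = 54.25
χ² = Σ (O − E)² / E
  purple-flowered: (64 − 69.75)² / 69.75 = 0.4740
  white-flowered: (60 − 54.25)² / 54.25 = 0.6094
χ² = 0.4740 + 0.6094 = 1.0834 ≈ 1.083
Degrees of freedom = 2 − 1 = 1; critical value at α = 0.1 is 2.706.
Since 1.083 < 2.706, we fail to reject the null hypothesis — the data are consistent with the 9:7 ratio.

1.083; consistent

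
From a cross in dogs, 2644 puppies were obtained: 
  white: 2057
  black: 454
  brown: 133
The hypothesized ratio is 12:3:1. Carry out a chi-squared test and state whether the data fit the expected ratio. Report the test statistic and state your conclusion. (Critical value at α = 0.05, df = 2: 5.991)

12.571; not consistent

Under the 12:3:1 hypothesis (Σ ratio = 16, N = 2644):
  white: 2644 × 12/16 = 1983
  black: 2644 × 3/16 = 495.75
  brown: 2644 × 1/16 = 165.25
χ² = Σ (O − E)² / E
  white: (2057 − 1983)² / 1983 = 2.7615
  black: (454 − 495.75)² / 495.75 = 3.5160
  brown: (133 − 165.25)² / 165.25 = 6.2939
χ² = 2.7615 + 3.5160 + 6.2939 = 12.5714 ≈ 12.571
Degrees of freedom = 3 − 1 = 2; critical value at α = 0.05 is 5.991.
Since 12.571 > 5.991, we reject the null hypothesis — the data do not fit the 12:3:1 ratio.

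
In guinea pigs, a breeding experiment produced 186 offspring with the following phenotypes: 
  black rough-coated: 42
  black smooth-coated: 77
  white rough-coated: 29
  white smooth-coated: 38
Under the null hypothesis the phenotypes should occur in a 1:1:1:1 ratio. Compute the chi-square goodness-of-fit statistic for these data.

28.581

Total ratio parts = 4. Expected numbers out of 186:
  black rough-coated: 186 × 1/4 = 46.5
  black smooth-coated: 186 × 1/4 = 46.5
  white rough-coated: 186 × 1/4 = 46.5
  white smooth-coated: 186 × 1/4 = 46.5
χ² = Σ (O − E)² / E
  black rough-coated: (42 − 46.5)² / 46.5 = 0.4355
  black smooth-coated: (77 − 46.5)² / 46.5 = 20.0054
  white rough-coated: (29 − 46.5)² / 46.5 = 6.5860
  white smooth-coated: (38 − 46.5)² / 46.5 = 1.5538
χ² = 0.4355 + 20.0054 + 6.5860 + 1.5538 = 28.5807 ≈ 28.581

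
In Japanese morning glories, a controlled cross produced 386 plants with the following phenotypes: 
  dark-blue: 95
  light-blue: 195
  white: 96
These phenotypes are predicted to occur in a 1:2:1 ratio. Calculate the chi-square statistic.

Expected counts for N = 386 under a 1:2:1 ratio (total parts = 4):
  dark-blue: 386 × 1/4 = 96.5
  light-blue: 386 × 2/4 = 193
  white: 386 × 1/4 = 96.5
χ² = Σ (O − E)² / E
  dark-blue: (95 − 96.5)² / 96.5 = 0.0233
  light-blue: (195 − 193)² / 193 = 0.0207
  white: (96 − 96.5)² / 96.5 = 0.0026
χ² = 0.0233 + 0.0207 + 0.0026 = 0.0466 ≈ 0.047

0.047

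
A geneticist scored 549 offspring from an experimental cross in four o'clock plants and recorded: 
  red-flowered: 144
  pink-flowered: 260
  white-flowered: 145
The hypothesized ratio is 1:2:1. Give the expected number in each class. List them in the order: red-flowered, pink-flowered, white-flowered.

Total ratio parts = 4. Expected numbers out of 549:
  red-flowered: 549 × 1/4 = 137.25
  pink-flowered: 549 × 2/4 = 274.5
  white-flowered: 549 × 1/4 = 137.25

137.25, 274.5, 137.25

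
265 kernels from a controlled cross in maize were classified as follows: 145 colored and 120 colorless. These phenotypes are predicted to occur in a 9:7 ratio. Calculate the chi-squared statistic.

Expected counts for N = 265 under a 9:7 ratio (total parts = 16):
  colored: 265 × 9/16 = 149.0625
  colorless: 265 × 7/16 = 115.9375
χ² = Σ (O − E)² / E
  colored: (145 − 149.0625)² / 149.0625 = 0.1107
  colorless: (120 − 115.9375)² / 115.9375 = 0.1424
χ² = 0.1107 + 0.1424 = 0.2531 ≈ 0.253

0.253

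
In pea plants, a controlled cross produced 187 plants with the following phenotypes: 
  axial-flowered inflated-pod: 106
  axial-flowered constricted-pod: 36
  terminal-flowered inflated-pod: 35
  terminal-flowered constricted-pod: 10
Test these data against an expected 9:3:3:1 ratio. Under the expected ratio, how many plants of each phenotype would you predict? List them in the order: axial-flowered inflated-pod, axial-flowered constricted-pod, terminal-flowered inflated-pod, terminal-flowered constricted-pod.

105.1875, 35.0625, 35.0625, 11.6875

The 9:3:3:1 ratio has 16 parts, so with N = 187 the expected counts are:
  axial-flowered inflated-pod: 187 × 9/16 = 105.1875
  axial-flowered constricted-pod: 187 × 3/16 = 35.0625
  terminal-flowered inflated-pod: 187 × 3/16 = 35.0625
  terminal-flowered constricted-pod: 187 × 1/16 = 11.6875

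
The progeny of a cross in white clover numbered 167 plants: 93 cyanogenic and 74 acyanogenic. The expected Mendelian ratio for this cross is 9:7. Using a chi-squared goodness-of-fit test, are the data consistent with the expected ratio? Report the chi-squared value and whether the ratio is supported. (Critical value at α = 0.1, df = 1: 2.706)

Total ratio parts = 16. Expected numbers out of 167:
  cyanogenic: 167 × 9/16 = 93.9375
  acyanogenic: 167 × 7/16 = 73.0625
χ² = Σ (O − E)² / E
  cyanogenic: (93 − 93.9375)² / 93.9375 = 0.0094
  acyanogenic: (74 − 73.0625)² / 73.0625 = 0.0120
χ² = 0.0094 + 0.0120 = 0.0214 ≈ 0.021
Degrees of freedom = 2 − 1 = 1; critical value at α = 0.1 is 2.706.
Since 0.021 < 2.706, we fail to reject the null hypothesis — the data are consistent with the 9:7 ratio.

0.021; consistent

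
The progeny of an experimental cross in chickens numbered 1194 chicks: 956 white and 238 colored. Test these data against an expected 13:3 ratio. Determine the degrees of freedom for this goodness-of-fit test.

A goodness-of-fit test with 2 phenotype classes has df = 2 − 1 = 1.

1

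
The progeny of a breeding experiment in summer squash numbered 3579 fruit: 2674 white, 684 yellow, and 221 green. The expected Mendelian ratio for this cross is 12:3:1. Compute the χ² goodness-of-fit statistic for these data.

0.321

Expected counts for N = 3579 under a 12:3:1 ratio (total parts = 16):
  white: 3579 × 12/16 = 2684.25
  yellow: 3579 × 3/16 = 671.0625
  green: 3579 × 1/16 = 223.6875
χ² = Σ (O − E)² / E
  white: (2674 − 2684.25)² / 2684.25 = 0.0391
  yellow: (684 − 671.0625)² / 671.0625 = 0.2494
  green: (221 − 223.6875)² / 223.6875 = 0.0323
χ² = 0.0391 + 0.2494 + 0.0323 = 0.3208 ≈ 0.321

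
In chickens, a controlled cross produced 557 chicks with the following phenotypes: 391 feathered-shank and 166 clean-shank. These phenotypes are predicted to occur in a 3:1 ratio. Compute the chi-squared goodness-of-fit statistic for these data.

Total ratio parts = 4. Expected numbers out of 557:
  feathered-shank: 557 × 3/4 = 417.75
  clean-shank: 557 × 1/4 = 139.25
χ² = Σ (O − E)² / E
  feathered-shank: (391 − 417.75)² / 417.75 = 1.7129
  clean-shank: (166 − 139.25)² / 139.25 = 5.1387
χ² = 1.7129 + 5.1387 = 6.8516 ≈ 6.852

6.852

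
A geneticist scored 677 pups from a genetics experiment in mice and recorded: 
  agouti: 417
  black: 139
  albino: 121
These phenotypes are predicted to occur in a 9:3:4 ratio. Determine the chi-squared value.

Expected counts for N = 677 under a 9:3:4 ratio (total parts = 16):
  agouti: 677 × 9/16 = 380.8125
  black: 677 × 3/16 = 126.9375
  albino: 677 × 4/16 = 169.25
χ² = Σ (O − E)² / E
  agouti: (417 − 380.8125)² / 380.8125 = 3.4388
  black: (139 − 126.9375)² / 126.9375 = 1.1463
  albino: (121 − 169.25)² / 169.25 = 13.7552
χ² = 3.4388 + 1.1463 + 13.7552 = 18.3403 ≈ 18.340

18.340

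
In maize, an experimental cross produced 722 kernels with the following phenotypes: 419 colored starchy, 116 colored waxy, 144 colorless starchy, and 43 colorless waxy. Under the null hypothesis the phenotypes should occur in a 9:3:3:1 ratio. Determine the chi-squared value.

Expected counts for N = 722 under a 9:3:3:1 ratio (total parts = 16):
  colored starchy: 722 × 9/16 = 406.125
  colored waxy: 722 × 3/16 = 135.375
  colorless starchy: 722 × 3/16 = 135.375
  colorless waxy: 722 × 1/16 = 45.125
χ² = Σ (O − E)² / E
  colored starchy: (419 − 406.125)² / 406.125 = 0.4082
  colored waxy: (116 − 135.375)² / 135.375 = 2.7730
  colorless starchy: (144 − 135.375)² / 135.375 = 0.5495
  colorless waxy: (43 − 45.125)² / 45.125 = 0.1001
χ² = 0.4082 + 2.7730 + 0.5495 + 0.1001 = 3.8308 ≈ 3.831

3.831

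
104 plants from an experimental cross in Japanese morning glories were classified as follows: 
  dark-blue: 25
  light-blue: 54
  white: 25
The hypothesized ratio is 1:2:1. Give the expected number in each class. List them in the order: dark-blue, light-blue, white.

26, 52, 26

Expected counts for N = 104 under a 1:2:1 ratio (total parts = 4):
  dark-blue: 104 × 1/4 = 26
  light-blue: 104 × 2/4 = 52
  white: 104 × 1/4 = 26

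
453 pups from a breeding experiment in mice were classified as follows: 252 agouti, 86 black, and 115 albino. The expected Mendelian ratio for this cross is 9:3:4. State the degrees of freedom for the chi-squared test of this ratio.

A goodness-of-fit test with 3 phenotype classes has df = 3 − 1 = 2.

2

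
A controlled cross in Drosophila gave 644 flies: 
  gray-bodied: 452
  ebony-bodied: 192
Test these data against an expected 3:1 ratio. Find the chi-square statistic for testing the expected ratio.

Expected counts for N = 644 under a 3:1 ratio (total parts = 4):
  gray-bodied: 644 × 3/4 = 483
  ebony-bodied: 644 × 1/4 = 161
χ² = Σ (O − E)² / E
  gray-bodied: (452 − 483)² / 483 = 1.9896
  ebony-bodied: (192 − 161)² / 161 = 5.9689
χ² = 1.9896 + 5.9689 = 7.9585 ≈ 7.959

7.959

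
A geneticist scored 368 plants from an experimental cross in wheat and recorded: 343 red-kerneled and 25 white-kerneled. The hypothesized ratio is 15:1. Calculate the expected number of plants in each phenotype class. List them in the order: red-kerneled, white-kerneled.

345, 23

Total ratio parts = 16. Expected numbers out of 368:
  red-kerneled: 368 × 15/16 = 345
  white-kerneled: 368 × 1/16 = 23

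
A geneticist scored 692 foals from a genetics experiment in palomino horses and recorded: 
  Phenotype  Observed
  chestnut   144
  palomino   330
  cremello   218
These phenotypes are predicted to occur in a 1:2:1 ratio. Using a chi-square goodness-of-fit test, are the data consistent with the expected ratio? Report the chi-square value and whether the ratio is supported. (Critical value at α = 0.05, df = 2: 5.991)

17.306; not consistent

Total ratio parts = 4. Expected numbers out of 692:
  chestnut: 692 × 1/4 = 173
  palomino: 692 × 2/4 = 346
  cremello: 692 × 1/4 = 173
χ² = Σ (O − E)² / E
  chestnut: (144 − 173)² / 173 = 4.8613
  palomino: (330 − 346)² / 346 = 0.7399
  cremello: (218 − 173)² / 173 = 11.7052
χ² = 4.8613 + 0.7399 + 11.7052 = 17.3064 ≈ 17.306
Degrees of freedom = 3 − 1 = 2; critical value at α = 0.05 is 5.991.
Since 17.306 > 5.991, we reject the null hypothesis — the data do not fit the 1:2:1 ratio.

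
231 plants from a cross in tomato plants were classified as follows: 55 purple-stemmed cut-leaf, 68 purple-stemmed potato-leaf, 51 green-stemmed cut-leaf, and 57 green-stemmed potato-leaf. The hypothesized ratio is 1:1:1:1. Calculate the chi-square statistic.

Expected counts for N = 231 under a 1:1:1:1 ratio (total parts = 4):
  purple-stemmed cut-leaf: 231 × 1/4 = 57.75
  purple-stemmed potato-leaf: 231 × 1/4 = 57.75
  green-stemmed cut-leaf: 231 × 1/4 = 57.75
  green-stemmed potato-leaf: 231 × 1/4 = 57.75
χ² = Σ (O − E)² / E
  purple-stemmed cut-leaf: (55 − 57.75)² / 57.75 = 0.1310
  purple-stemmed potato-leaf: (68 − 57.75)² / 57.75 = 1.8193
  green-stemmed cut-leaf: (51 − 57.75)² / 57.75 = 0.7890
  green-stemmed potato-leaf: (57 − 57.75)² / 57.75 = 0.0097
χ² = 0.1310 + 1.8193 + 0.7890 + 0.0097 = 2.749

2.749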